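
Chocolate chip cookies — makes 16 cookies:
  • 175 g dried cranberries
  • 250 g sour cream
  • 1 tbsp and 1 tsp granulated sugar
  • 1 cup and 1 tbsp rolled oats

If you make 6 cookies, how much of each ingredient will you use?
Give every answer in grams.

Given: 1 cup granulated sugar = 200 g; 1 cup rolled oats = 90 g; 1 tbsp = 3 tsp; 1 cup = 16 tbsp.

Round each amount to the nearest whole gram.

Scaling factor: 6/16 = 3/8 = 0.375.
dried cranberries: 175 g × 3/8 ≈ 66 g
sour cream: 250 g × 3/8 ≈ 94 g
granulated sugar: (1 tbsp + 1 tsp = 4/3 tbsp) × 3/8 ÷ 16 tbsp/cup × 200 g/cup ≈ 6 g
rolled oats: (1 cup + 1 tbsp = 1.0625 cup) × 3/8 × 90 g/cup ≈ 36 g

dried cranberries: 66 g; sour cream: 94 g; granulated sugar: 6 g; rolled oats: 36 g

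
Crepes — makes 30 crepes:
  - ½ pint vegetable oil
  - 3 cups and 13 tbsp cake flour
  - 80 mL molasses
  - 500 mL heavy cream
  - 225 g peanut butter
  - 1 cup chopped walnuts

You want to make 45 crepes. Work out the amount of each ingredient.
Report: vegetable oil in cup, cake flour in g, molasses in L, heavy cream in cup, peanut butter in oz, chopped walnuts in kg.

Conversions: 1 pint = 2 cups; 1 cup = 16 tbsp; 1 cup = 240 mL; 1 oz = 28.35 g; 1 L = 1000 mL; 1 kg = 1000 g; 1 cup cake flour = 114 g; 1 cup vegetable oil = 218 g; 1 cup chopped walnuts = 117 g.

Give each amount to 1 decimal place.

Scaling factor: 45/30 = 3/2 = 1.5.
vegetable oil: 0.5 pint × 3/2 × 2 cup/pint = 1.5 cup
cake flour: (3 cup + 13 tbsp = 3.8125 cup) × 3/2 × 114 g/cup ≈ 651.9 g
molasses: 80 mL × 3/2 ÷ 1000 mL/L ≈ 0.1 L
heavy cream: 500 mL × 3/2 ÷ 240 mL/cup ≈ 3.1 cup
peanut butter: 225 g × 3/2 ÷ 28.35 g/oz ≈ 11.9 oz
chopped walnuts: 1 cup × 3/2 × 117 g/cup ÷ 1000 g/kg ≈ 0.2 kg

vegetable oil: 1.5 cup; cake flour: 651.9 g; molasses: 0.1 L; heavy cream: 3.1 cup; peanut butter: 11.9 oz; chopped walnuts: 0.2 kg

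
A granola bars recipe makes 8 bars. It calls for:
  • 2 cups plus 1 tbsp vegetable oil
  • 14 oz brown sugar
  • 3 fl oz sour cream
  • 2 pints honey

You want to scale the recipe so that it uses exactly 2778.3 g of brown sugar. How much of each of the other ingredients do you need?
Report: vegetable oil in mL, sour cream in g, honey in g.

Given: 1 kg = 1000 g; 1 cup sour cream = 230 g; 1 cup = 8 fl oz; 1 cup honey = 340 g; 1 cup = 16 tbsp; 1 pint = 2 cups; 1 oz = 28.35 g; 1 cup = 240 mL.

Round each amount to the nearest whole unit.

The original recipe has 396.9 g of brown sugar, so the scaling factor is 2778.3 ÷ 396.9 = 7.
vegetable oil: (2 cup + 1 tbsp = 2.0625 cup) × 7 × 240 mL/cup = 3465 mL
sour cream: 3 fl oz × 7 ÷ 8 fl oz/cup × 230 g/cup ≈ 604 g
honey: 2 pint × 7 × 2 cup/pint × 340 g/cup = 9520 g

vegetable oil: 3465 mL; sour cream: 604 g; honey: 9520 g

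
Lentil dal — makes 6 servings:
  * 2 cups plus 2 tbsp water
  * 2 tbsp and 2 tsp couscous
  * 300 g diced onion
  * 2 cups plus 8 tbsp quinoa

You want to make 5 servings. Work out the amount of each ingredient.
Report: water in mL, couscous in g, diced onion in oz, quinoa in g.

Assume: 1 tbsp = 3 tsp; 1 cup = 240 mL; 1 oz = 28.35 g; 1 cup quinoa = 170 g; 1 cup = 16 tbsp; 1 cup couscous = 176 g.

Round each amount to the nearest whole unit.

Scaling factor: 5/6.
water: (2 cup + 2 tbsp = 2.125 cup) × 5/6 × 240 mL/cup = 425 mL
couscous: (2 tbsp + 2 tsp = 8/3 tbsp) × 5/6 ÷ 16 tbsp/cup × 176 g/cup ≈ 24 g
diced onion: 300 g × 5/6 ÷ 28.35 g/oz ≈ 9 oz
quinoa: (2 cup + 8 tbsp = 2.5 cup) × 5/6 × 170 g/cup ≈ 354 g

water: 425 mL; couscous: 24 g; diced onion: 9 oz; quinoa: 354 g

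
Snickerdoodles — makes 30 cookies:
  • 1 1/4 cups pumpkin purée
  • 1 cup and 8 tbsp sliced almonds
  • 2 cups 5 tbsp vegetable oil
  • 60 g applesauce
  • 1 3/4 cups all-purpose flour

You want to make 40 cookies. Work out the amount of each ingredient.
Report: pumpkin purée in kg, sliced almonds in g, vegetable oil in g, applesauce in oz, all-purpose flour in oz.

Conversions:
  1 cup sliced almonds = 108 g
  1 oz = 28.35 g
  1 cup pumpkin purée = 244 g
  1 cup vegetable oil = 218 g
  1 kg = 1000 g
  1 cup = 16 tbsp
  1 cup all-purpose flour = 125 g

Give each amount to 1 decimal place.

Scaling factor: 40/30 = 4/3.
pumpkin purée: 1.25 cup × 4/3 × 244 g/cup ÷ 1000 g/kg ≈ 0.4 kg
sliced almonds: (1 cup + 8 tbsp = 1.5 cup) × 4/3 × 108 g/cup = 216.0 g
vegetable oil: (2 cup + 5 tbsp = 2.3125 cup) × 4/3 × 218 g/cup ≈ 672.2 g
applesauce: 60 g × 4/3 ÷ 28.35 g/oz ≈ 2.8 oz
all-purpose flour: 1.75 cup × 4/3 × 125 g/cup ÷ 28.35 g/oz ≈ 10.3 oz

pumpkin purée: 0.4 kg; sliced almonds: 216.0 g; vegetable oil: 672.2 g; applesauce: 2.8 oz; all-purpose flour: 10.3 oz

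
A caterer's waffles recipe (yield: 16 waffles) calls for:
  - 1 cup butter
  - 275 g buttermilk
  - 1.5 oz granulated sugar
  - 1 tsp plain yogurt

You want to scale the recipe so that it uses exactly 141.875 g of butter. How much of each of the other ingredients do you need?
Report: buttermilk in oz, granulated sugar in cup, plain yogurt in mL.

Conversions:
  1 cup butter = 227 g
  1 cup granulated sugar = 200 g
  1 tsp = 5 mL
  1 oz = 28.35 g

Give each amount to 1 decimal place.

The original recipe has 227 g of butter, so the scaling factor is 141.875 ÷ 227 = 5/8 = 0.625.
buttermilk: 275 g × 5/8 ÷ 28.35 g/oz ≈ 6.1 oz
granulated sugar: 1.5 oz × 5/8 × 28.35 g/oz ÷ 200 g/cup ≈ 0.1 cup
plain yogurt: 1 tsp × 5/8 × 5 mL/tsp ≈ 3.1 mL

buttermilk: 6.1 oz; granulated sugar: 0.1 cup; plain yogurt: 3.1 mL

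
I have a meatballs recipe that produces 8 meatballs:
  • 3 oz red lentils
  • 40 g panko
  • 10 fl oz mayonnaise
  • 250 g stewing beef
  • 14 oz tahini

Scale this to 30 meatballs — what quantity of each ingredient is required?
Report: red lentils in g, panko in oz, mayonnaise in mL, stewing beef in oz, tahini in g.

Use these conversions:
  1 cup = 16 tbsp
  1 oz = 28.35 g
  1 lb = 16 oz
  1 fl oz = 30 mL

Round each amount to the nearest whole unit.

red lentils: 319 g; panko: 5 oz; mayonnaise: 1125 mL; stewing beef: 33 oz; tahini: 1488 g

Scaling factor: 30/8 = 15/4 = 3.75.
red lentils: 3 oz × 15/4 × 28.35 g/oz ≈ 319 g
panko: 40 g × 15/4 ÷ 28.35 g/oz ≈ 5 oz
mayonnaise: 10 fl oz × 15/4 × 30 mL/fl oz = 1125 mL
stewing beef: 250 g × 15/4 ÷ 28.35 g/oz ≈ 33 oz
tahini: 14 oz × 15/4 × 28.35 g/oz ≈ 1488 g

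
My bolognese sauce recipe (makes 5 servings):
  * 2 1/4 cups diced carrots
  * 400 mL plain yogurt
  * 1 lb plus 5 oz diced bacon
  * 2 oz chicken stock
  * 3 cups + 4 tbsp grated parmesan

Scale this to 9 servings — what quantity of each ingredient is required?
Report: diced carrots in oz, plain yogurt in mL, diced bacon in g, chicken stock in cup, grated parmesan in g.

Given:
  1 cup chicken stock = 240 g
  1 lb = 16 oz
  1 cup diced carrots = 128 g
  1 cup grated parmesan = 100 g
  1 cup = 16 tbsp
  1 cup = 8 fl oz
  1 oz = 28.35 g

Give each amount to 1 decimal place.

diced carrots: 18.3 oz; plain yogurt: 720.0 mL; diced bacon: 1071.6 g; chicken stock: 0.4 cup; grated parmesan: 585.0 g

Scaling factor: 9/5 = 1.8.
diced carrots: 2.25 cup × 9/5 × 128 g/cup ÷ 28.35 g/oz ≈ 18.3 oz
plain yogurt: 400 mL × 9/5 = 720.0 mL
diced bacon: (1 lb + 5 oz = 1.3125 lb) × 9/5 × 16 oz/lb × 28.35 g/oz ≈ 1071.6 g
chicken stock: 2 oz × 9/5 × 28.35 g/oz ÷ 240 g/cup ≈ 0.4 cup
grated parmesan: (3 cup + 4 tbsp = 3.25 cup) × 9/5 × 100 g/cup = 585.0 g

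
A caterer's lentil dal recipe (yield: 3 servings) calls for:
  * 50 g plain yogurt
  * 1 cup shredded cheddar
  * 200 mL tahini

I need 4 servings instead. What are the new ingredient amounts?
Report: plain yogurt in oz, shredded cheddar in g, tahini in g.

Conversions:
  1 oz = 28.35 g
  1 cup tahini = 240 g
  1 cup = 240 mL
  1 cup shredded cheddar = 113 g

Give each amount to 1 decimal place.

plain yogurt: 2.4 oz; shredded cheddar: 150.7 g; tahini: 266.7 g

Scaling factor: 4/3.
plain yogurt: 50 g × 4/3 ÷ 28.35 g/oz ≈ 2.4 oz
shredded cheddar: 1 cup × 4/3 × 113 g/cup ≈ 150.7 g
tahini: 200 mL × 4/3 ÷ 240 mL/cup × 240 g/cup ≈ 266.7 g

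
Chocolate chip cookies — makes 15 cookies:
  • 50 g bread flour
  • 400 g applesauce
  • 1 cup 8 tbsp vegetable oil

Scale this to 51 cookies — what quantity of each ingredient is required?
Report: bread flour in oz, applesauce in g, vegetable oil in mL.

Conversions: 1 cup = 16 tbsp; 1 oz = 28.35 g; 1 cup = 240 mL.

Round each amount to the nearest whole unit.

Scaling factor: 51/15 = 17/5 = 3.4.
bread flour: 50 g × 17/5 ÷ 28.35 g/oz ≈ 6 oz
applesauce: 400 g × 17/5 = 1360 g
vegetable oil: (1 cup + 8 tbsp = 1.5 cup) × 17/5 × 240 mL/cup = 1224 mL

bread flour: 6 oz; applesauce: 1360 g; vegetable oil: 1224 mL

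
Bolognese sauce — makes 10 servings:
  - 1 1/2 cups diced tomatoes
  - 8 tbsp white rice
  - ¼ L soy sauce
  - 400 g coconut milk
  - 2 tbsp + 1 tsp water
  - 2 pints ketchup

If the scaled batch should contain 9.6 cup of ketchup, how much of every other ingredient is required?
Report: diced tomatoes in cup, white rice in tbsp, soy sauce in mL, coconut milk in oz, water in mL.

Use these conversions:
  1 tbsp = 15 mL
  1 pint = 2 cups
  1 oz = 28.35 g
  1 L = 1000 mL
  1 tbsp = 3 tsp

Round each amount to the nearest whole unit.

The original recipe has 4 cup of ketchup, so the scaling factor is 9.6 ÷ 4 = 12/5 = 2.4.
diced tomatoes: 1.5 cup × 12/5 ≈ 4 cup
white rice: 8 tbsp × 12/5 ≈ 19 tbsp
soy sauce: 0.25 L × 12/5 × 1000 mL/L = 600 mL
coconut milk: 400 g × 12/5 ÷ 28.35 g/oz ≈ 34 oz
water: (2 tbsp + 1 tsp = 7/3 tbsp) × 12/5 × 15 mL/tbsp = 84 mL

diced tomatoes: 4 cup; white rice: 19 tbsp; soy sauce: 600 mL; coconut milk: 34 oz; water: 84 mL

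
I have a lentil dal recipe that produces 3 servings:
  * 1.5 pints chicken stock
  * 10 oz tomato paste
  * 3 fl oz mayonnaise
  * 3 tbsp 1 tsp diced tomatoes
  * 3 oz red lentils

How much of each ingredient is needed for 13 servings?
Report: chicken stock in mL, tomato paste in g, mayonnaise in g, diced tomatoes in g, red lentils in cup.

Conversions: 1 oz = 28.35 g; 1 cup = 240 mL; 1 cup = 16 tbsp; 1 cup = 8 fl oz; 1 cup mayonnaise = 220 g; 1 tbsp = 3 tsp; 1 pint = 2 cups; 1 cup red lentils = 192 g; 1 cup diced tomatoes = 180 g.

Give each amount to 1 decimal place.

Scaling factor: 13/3.
chicken stock: 1.5 pint × 13/3 × 2 cup/pint × 240 mL/cup = 3120.0 mL
tomato paste: 10 oz × 13/3 × 28.35 g/oz = 1228.5 g
mayonnaise: 3 fl oz × 13/3 ÷ 8 fl oz/cup × 220 g/cup = 357.5 g
diced tomatoes: (3 tbsp + 1 tsp = 10/3 tbsp) × 13/3 ÷ 16 tbsp/cup × 180 g/cup = 162.5 g
red lentils: 3 oz × 13/3 × 28.35 g/oz ÷ 192 g/cup ≈ 1.9 cup

chicken stock: 3120.0 mL; tomato paste: 1228.5 g; mayonnaise: 357.5 g; diced tomatoes: 162.5 g; red lentils: 1.9 cup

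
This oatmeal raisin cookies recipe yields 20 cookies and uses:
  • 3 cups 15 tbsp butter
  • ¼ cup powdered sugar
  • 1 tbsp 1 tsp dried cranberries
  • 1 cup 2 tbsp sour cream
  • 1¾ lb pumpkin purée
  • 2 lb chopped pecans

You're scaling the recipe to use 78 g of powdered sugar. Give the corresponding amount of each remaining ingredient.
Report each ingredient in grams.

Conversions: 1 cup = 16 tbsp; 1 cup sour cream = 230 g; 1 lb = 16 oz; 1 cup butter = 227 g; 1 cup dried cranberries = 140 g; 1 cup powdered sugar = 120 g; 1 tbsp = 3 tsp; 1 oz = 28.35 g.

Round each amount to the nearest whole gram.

butter: 2324 g; dried cranberries: 30 g; sour cream: 673 g; pumpkin purée: 2064 g; chopped pecans: 2359 g

The original recipe has 30 g of powdered sugar, so the scaling factor is 78 ÷ 30 = 13/5 = 2.6.
butter: (3 cup + 15 tbsp = 3.9375 cup) × 13/5 × 227 g/cup ≈ 2324 g
dried cranberries: (1 tbsp + 1 tsp = 4/3 tbsp) × 13/5 ÷ 16 tbsp/cup × 140 g/cup ≈ 30 g
sour cream: (1 cup + 2 tbsp = 1.125 cup) × 13/5 × 230 g/cup ≈ 673 g
pumpkin purée: 1.75 lb × 13/5 × 16 oz/lb × 28.35 g/oz ≈ 2064 g
chopped pecans: 2 lb × 13/5 × 16 oz/lb × 28.35 g/oz ≈ 2359 g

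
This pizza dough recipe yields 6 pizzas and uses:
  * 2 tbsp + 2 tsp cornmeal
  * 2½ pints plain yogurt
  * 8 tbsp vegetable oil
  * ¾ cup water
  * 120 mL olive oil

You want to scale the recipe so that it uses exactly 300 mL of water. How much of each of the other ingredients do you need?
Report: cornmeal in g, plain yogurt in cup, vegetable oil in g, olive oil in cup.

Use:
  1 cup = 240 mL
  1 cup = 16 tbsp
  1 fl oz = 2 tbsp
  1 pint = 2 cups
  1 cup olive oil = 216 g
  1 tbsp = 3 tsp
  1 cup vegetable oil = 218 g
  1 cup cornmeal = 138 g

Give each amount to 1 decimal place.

The original recipe has 180 mL of water, so the scaling factor is 300 ÷ 180 = 5/3.
cornmeal: (2 tbsp + 2 tsp = 8/3 tbsp) × 5/3 ÷ 16 tbsp/cup × 138 g/cup ≈ 38.3 g
plain yogurt: 2.5 pint × 5/3 × 2 cup/pint ≈ 8.3 cup
vegetable oil: 8 tbsp × 5/3 ÷ 16 tbsp/cup × 218 g/cup ≈ 181.7 g
olive oil: 120 mL × 5/3 ÷ 240 mL/cup ≈ 0.8 cup

cornmeal: 38.3 g; plain yogurt: 8.3 cup; vegetable oil: 181.7 g; olive oil: 0.8 cup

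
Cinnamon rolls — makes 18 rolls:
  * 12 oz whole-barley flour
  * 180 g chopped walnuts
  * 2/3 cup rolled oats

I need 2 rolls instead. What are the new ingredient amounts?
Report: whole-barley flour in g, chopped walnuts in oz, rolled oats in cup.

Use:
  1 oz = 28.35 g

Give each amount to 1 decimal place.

Scaling factor: 2/18 = 1/9.
whole-barley flour: 12 oz × 1/9 × 28.35 g/oz = 37.8 g
chopped walnuts: 180 g × 1/9 ÷ 28.35 g/oz ≈ 0.7 oz
rolled oats: 2/3 cup × 1/9 ≈ 0.1 cup

whole-barley flour: 37.8 g; chopped walnuts: 0.7 oz; rolled oats: 0.1 cup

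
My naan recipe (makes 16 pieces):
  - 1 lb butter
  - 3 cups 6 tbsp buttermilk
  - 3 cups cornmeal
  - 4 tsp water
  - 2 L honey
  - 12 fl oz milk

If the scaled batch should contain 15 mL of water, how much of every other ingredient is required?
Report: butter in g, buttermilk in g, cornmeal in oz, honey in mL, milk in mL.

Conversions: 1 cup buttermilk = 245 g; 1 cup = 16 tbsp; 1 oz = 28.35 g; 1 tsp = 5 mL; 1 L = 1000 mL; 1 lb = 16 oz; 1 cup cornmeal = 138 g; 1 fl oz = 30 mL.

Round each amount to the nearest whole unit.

butter: 340 g; buttermilk: 620 g; cornmeal: 11 oz; honey: 1500 mL; milk: 270 mL

The original recipe has 20 mL of water, so the scaling factor is 15 ÷ 20 = 3/4 = 0.75.
butter: 1 lb × 3/4 × 16 oz/lb × 28.35 g/oz ≈ 340 g
buttermilk: (3 cup + 6 tbsp = 3.375 cup) × 3/4 × 245 g/cup ≈ 620 g
cornmeal: 3 cup × 3/4 × 138 g/cup ÷ 28.35 g/oz ≈ 11 oz
honey: 2 L × 3/4 × 1000 mL/L = 1500 mL
milk: 12 fl oz × 3/4 × 30 mL/fl oz = 270 mL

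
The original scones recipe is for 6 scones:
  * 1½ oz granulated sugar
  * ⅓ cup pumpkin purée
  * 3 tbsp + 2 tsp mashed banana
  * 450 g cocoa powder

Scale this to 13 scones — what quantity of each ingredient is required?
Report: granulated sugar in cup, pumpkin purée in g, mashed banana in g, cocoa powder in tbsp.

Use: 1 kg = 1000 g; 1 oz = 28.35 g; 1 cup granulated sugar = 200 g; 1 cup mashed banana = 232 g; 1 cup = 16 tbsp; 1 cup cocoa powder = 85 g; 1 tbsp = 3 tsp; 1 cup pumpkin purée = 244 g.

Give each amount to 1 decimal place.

granulated sugar: 0.5 cup; pumpkin purée: 176.2 g; mashed banana: 115.2 g; cocoa powder: 183.5 tbsp

Scaling factor: 13/6.
granulated sugar: 1.5 oz × 13/6 × 28.35 g/oz ÷ 200 g/cup ≈ 0.5 cup
pumpkin purée: 1/3 cup × 13/6 × 244 g/cup ≈ 176.2 g
mashed banana: (3 tbsp + 2 tsp = 11/3 tbsp) × 13/6 ÷ 16 tbsp/cup × 232 g/cup ≈ 115.2 g
cocoa powder: 450 g × 13/6 ÷ 85 g/cup × 16 tbsp/cup ≈ 183.5 tbsp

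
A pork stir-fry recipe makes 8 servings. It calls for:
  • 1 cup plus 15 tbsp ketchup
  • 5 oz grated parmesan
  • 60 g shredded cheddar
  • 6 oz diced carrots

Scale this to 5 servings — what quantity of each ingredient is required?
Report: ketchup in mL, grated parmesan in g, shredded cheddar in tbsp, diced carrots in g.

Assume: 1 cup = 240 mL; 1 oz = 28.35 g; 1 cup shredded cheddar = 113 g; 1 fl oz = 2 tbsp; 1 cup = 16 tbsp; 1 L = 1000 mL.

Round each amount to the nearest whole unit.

ketchup: 291 mL; grated parmesan: 89 g; shredded cheddar: 5 tbsp; diced carrots: 106 g

Scaling factor: 5/8 = 0.625.
ketchup: (1 cup + 15 tbsp = 1.9375 cup) × 5/8 × 240 mL/cup ≈ 291 mL
grated parmesan: 5 oz × 5/8 × 28.35 g/oz ≈ 89 g
shredded cheddar: 60 g × 5/8 ÷ 113 g/cup × 16 tbsp/cup ≈ 5 tbsp
diced carrots: 6 oz × 5/8 × 28.35 g/oz ≈ 106 g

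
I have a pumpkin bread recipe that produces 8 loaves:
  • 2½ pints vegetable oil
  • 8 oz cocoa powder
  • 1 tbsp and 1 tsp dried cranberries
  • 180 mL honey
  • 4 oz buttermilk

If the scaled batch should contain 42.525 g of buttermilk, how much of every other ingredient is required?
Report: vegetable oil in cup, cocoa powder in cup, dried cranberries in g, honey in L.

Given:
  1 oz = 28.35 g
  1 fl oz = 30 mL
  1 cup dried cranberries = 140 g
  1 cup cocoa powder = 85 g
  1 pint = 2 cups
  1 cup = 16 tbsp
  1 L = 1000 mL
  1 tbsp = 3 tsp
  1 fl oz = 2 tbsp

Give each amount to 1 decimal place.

vegetable oil: 1.9 cup; cocoa powder: 1.0 cup; dried cranberries: 4.4 g; honey: 0.1 L

The original recipe has 113.4 g of buttermilk, so the scaling factor is 42.525 ÷ 113.4 = 3/8 = 0.375.
vegetable oil: 2.5 pint × 3/8 × 2 cup/pint ≈ 1.9 cup
cocoa powder: 8 oz × 3/8 × 28.35 g/oz ÷ 85 g/cup ≈ 1.0 cup
dried cranberries: (1 tbsp + 1 tsp = 4/3 tbsp) × 3/8 ÷ 16 tbsp/cup × 140 g/cup ≈ 4.4 g
honey: 180 mL × 3/8 ÷ 1000 mL/L ≈ 0.1 L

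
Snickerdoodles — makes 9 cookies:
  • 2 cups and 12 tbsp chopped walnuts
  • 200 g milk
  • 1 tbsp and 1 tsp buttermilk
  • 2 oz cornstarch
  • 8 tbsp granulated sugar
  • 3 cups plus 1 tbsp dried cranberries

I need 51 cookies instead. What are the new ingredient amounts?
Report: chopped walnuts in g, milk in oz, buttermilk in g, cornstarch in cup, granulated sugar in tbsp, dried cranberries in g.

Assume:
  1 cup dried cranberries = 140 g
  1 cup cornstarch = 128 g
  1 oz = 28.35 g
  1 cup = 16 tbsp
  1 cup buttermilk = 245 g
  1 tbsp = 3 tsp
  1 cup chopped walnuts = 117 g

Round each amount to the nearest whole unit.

chopped walnuts: 1823 g; milk: 40 oz; buttermilk: 116 g; cornstarch: 3 cup; granulated sugar: 45 tbsp; dried cranberries: 2430 g

Scaling factor: 51/9 = 17/3.
chopped walnuts: (2 cup + 12 tbsp = 2.75 cup) × 17/3 × 117 g/cup ≈ 1823 g
milk: 200 g × 17/3 ÷ 28.35 g/oz ≈ 40 oz
buttermilk: (1 tbsp + 1 tsp = 4/3 tbsp) × 17/3 ÷ 16 tbsp/cup × 245 g/cup ≈ 116 g
cornstarch: 2 oz × 17/3 × 28.35 g/oz ÷ 128 g/cup ≈ 3 cup
granulated sugar: 8 tbsp × 17/3 ≈ 45 tbsp
dried cranberries: (3 cup + 1 tbsp = 3.0625 cup) × 17/3 × 140 g/cup ≈ 2430 g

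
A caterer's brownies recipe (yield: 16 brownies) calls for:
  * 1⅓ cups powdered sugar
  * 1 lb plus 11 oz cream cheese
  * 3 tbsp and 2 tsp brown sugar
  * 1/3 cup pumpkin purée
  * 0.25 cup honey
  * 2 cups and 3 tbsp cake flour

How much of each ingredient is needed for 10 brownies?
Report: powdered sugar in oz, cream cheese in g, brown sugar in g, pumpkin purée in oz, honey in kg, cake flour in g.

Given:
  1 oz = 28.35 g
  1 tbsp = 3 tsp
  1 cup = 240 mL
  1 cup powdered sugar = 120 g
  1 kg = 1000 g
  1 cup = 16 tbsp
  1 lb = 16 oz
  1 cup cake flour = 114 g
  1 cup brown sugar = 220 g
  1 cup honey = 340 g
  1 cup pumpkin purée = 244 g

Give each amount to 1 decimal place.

powdered sugar: 3.5 oz; cream cheese: 478.4 g; brown sugar: 31.5 g; pumpkin purée: 1.8 oz; honey: 0.1 kg; cake flour: 155.9 g

Scaling factor: 10/16 = 5/8 = 0.625.
powdered sugar: 4/3 cup × 5/8 × 120 g/cup ÷ 28.35 g/oz ≈ 3.5 oz
cream cheese: (1 lb + 11 oz = 1.6875 lb) × 5/8 × 16 oz/lb × 28.35 g/oz ≈ 478.4 g
brown sugar: (3 tbsp + 2 tsp = 11/3 tbsp) × 5/8 ÷ 16 tbsp/cup × 220 g/cup ≈ 31.5 g
pumpkin purée: 1/3 cup × 5/8 × 244 g/cup ÷ 28.35 g/oz ≈ 1.8 oz
honey: 0.25 cup × 5/8 × 340 g/cup ÷ 1000 g/kg ≈ 0.1 kg
cake flour: (2 cup + 3 tbsp = 2.1875 cup) × 5/8 × 114 g/cup ≈ 155.9 g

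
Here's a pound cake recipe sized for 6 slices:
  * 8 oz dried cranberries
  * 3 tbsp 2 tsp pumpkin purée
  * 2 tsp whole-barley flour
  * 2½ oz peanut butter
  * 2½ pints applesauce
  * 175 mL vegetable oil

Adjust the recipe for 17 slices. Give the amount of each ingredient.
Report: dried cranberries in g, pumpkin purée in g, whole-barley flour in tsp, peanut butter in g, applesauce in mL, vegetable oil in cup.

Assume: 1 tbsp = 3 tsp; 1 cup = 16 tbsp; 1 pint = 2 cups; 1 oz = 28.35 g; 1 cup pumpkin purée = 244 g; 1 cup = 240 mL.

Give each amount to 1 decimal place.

dried cranberries: 642.6 g; pumpkin purée: 158.4 g; whole-barley flour: 5.7 tsp; peanut butter: 200.8 g; applesauce: 3400.0 mL; vegetable oil: 2.1 cup

Scaling factor: 17/6.
dried cranberries: 8 oz × 17/6 × 28.35 g/oz = 642.6 g
pumpkin purée: (3 tbsp + 2 tsp = 11/3 tbsp) × 17/6 ÷ 16 tbsp/cup × 244 g/cup ≈ 158.4 g
whole-barley flour: 2 tsp × 17/6 ≈ 5.7 tsp
peanut butter: 2.5 oz × 17/6 × 28.35 g/oz ≈ 200.8 g
applesauce: 2.5 pint × 17/6 × 2 cup/pint × 240 mL/cup = 3400.0 mL
vegetable oil: 175 mL × 17/6 ÷ 240 mL/cup ≈ 2.1 cup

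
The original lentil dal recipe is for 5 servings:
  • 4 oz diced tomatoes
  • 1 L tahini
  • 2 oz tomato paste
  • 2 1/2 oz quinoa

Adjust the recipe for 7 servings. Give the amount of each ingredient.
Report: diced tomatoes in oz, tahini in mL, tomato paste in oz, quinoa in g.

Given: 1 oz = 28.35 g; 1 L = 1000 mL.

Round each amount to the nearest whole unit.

Scaling factor: 7/5 = 1.4.
diced tomatoes: 4 oz × 7/5 ≈ 6 oz
tahini: 1 L × 7/5 × 1000 mL/L = 1400 mL
tomato paste: 2 oz × 7/5 ≈ 3 oz
quinoa: 2.5 oz × 7/5 × 28.35 g/oz ≈ 99 g

diced tomatoes: 6 oz; tahini: 1400 mL; tomato paste: 3 oz; quinoa: 99 g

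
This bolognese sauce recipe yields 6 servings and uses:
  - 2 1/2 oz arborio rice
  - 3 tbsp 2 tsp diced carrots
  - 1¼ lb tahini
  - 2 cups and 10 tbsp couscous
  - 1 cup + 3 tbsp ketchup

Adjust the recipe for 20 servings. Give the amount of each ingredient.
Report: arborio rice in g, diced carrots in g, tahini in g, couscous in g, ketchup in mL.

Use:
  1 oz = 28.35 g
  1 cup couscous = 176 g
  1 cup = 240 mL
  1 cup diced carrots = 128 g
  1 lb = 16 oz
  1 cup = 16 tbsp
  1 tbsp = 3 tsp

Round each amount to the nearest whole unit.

arborio rice: 236 g; diced carrots: 98 g; tahini: 1890 g; couscous: 1540 g; ketchup: 950 mL

Scaling factor: 20/6 = 10/3.
arborio rice: 2.5 oz × 10/3 × 28.35 g/oz ≈ 236 g
diced carrots: (3 tbsp + 2 tsp = 11/3 tbsp) × 10/3 ÷ 16 tbsp/cup × 128 g/cup ≈ 98 g
tahini: 1.25 lb × 10/3 × 16 oz/lb × 28.35 g/oz = 1890 g
couscous: (2 cup + 10 tbsp = 2.625 cup) × 10/3 × 176 g/cup = 1540 g
ketchup: (1 cup + 3 tbsp = 1.1875 cup) × 10/3 × 240 mL/cup = 950 mL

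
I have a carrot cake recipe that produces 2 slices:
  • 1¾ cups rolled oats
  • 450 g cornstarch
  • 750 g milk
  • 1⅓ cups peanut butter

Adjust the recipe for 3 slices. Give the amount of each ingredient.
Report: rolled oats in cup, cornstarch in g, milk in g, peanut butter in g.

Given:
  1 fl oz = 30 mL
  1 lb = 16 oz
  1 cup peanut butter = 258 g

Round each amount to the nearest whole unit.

rolled oats: 3 cup; cornstarch: 675 g; milk: 1125 g; peanut butter: 516 g

Scaling factor: 3/2 = 1.5.
rolled oats: 1.75 cup × 3/2 ≈ 3 cup
cornstarch: 450 g × 3/2 = 675 g
milk: 750 g × 3/2 = 1125 g
peanut butter: 4/3 cup × 3/2 × 258 g/cup = 516 g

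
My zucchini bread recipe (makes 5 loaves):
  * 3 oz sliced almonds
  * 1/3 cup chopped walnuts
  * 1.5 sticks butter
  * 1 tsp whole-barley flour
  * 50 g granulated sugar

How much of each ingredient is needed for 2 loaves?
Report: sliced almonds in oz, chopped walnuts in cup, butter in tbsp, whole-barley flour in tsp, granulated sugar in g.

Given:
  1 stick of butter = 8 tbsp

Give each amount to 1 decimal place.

sliced almonds: 1.2 oz; chopped walnuts: 0.1 cup; butter: 4.8 tbsp; whole-barley flour: 0.4 tsp; granulated sugar: 20.0 g

Scaling factor: 2/5 = 0.4.
sliced almonds: 3 oz × 2/5 = 1.2 oz
chopped walnuts: 1/3 cup × 2/5 ≈ 0.1 cup
butter: 1.5 stick × 2/5 × 8 tbsp/stick = 4.8 tbsp
whole-barley flour: 1 tsp × 2/5 = 0.4 tsp
granulated sugar: 50 g × 2/5 = 20.0 g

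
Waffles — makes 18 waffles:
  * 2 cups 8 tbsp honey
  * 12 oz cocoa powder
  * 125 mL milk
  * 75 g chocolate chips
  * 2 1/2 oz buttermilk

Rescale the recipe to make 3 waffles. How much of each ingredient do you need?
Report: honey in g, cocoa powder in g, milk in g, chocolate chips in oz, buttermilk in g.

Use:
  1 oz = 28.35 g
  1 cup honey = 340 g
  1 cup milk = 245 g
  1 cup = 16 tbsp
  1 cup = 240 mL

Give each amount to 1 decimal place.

honey: 141.7 g; cocoa powder: 56.7 g; milk: 21.3 g; chocolate chips: 0.4 oz; buttermilk: 11.8 g

Scaling factor: 3/18 = 1/6.
honey: (2 cup + 8 tbsp = 2.5 cup) × 1/6 × 340 g/cup ≈ 141.7 g
cocoa powder: 12 oz × 1/6 × 28.35 g/oz = 56.7 g
milk: 125 mL × 1/6 ÷ 240 mL/cup × 245 g/cup ≈ 21.3 g
chocolate chips: 75 g × 1/6 ÷ 28.35 g/oz ≈ 0.4 oz
buttermilk: 2.5 oz × 1/6 × 28.35 g/oz ≈ 11.8 g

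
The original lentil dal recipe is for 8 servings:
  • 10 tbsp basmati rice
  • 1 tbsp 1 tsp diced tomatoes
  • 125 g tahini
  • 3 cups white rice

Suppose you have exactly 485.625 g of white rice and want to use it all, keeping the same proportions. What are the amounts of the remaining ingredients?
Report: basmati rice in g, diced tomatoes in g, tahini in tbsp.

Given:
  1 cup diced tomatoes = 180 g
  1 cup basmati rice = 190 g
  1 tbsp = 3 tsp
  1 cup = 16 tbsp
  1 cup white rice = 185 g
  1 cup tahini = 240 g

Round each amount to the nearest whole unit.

basmati rice: 104 g; diced tomatoes: 13 g; tahini: 7 tbsp

The original recipe has 555 g of white rice, so the scaling factor is 485.625 ÷ 555 = 7/8 = 0.875.
basmati rice: 10 tbsp × 7/8 ÷ 16 tbsp/cup × 190 g/cup ≈ 104 g
diced tomatoes: (1 tbsp + 1 tsp = 4/3 tbsp) × 7/8 ÷ 16 tbsp/cup × 180 g/cup ≈ 13 g
tahini: 125 g × 7/8 ÷ 240 g/cup × 16 tbsp/cup ≈ 7 tbsp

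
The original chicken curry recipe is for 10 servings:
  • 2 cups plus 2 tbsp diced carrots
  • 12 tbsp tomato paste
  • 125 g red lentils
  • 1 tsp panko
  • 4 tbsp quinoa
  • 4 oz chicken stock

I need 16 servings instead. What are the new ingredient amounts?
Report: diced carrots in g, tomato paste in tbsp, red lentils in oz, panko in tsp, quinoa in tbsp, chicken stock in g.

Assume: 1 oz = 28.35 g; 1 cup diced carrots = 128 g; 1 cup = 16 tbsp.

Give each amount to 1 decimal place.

diced carrots: 435.2 g; tomato paste: 19.2 tbsp; red lentils: 7.1 oz; panko: 1.6 tsp; quinoa: 6.4 tbsp; chicken stock: 181.4 g

Scaling factor: 16/10 = 8/5 = 1.6.
diced carrots: (2 cup + 2 tbsp = 2.125 cup) × 8/5 × 128 g/cup = 435.2 g
tomato paste: 12 tbsp × 8/5 = 19.2 tbsp
red lentils: 125 g × 8/5 ÷ 28.35 g/oz ≈ 7.1 oz
panko: 1 tsp × 8/5 = 1.6 tsp
quinoa: 4 tbsp × 8/5 = 6.4 tbsp
chicken stock: 4 oz × 8/5 × 28.35 g/oz ≈ 181.4 g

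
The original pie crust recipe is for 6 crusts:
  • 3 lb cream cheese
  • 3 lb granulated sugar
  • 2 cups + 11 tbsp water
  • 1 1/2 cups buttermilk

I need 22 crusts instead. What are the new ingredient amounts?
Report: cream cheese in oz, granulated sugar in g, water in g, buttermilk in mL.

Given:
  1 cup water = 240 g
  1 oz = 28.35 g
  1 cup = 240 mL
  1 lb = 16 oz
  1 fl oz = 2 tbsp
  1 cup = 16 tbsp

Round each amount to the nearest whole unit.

cream cheese: 176 oz; granulated sugar: 4990 g; water: 2365 g; buttermilk: 1320 mL

Scaling factor: 22/6 = 11/3.
cream cheese: 3 lb × 11/3 × 16 oz/lb = 176 oz
granulated sugar: 3 lb × 11/3 × 16 oz/lb × 28.35 g/oz ≈ 4990 g
water: (2 cup + 11 tbsp = 2.6875 cup) × 11/3 × 240 g/cup = 2365 g
buttermilk: 1.5 cup × 11/3 × 240 mL/cup = 1320 mL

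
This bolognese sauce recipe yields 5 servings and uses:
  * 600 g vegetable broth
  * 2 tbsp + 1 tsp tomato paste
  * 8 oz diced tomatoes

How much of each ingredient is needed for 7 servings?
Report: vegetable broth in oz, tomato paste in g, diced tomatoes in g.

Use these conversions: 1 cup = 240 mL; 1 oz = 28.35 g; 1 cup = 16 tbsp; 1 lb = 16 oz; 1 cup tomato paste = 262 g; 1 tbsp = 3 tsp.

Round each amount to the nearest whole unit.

vegetable broth: 30 oz; tomato paste: 53 g; diced tomatoes: 318 g

Scaling factor: 7/5 = 1.4.
vegetable broth: 600 g × 7/5 ÷ 28.35 g/oz ≈ 30 oz
tomato paste: (2 tbsp + 1 tsp = 7/3 tbsp) × 7/5 ÷ 16 tbsp/cup × 262 g/cup ≈ 53 g
diced tomatoes: 8 oz × 7/5 × 28.35 g/oz ≈ 318 g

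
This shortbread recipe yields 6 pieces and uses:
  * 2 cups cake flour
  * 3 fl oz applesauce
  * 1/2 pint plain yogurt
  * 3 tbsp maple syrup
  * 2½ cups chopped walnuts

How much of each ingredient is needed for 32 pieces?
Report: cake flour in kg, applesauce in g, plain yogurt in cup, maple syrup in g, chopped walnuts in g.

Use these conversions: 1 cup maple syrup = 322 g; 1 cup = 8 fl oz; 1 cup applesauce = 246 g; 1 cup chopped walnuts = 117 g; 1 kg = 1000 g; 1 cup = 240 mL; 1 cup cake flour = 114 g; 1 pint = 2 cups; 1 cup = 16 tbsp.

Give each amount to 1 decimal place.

Scaling factor: 32/6 = 16/3.
cake flour: 2 cup × 16/3 × 114 g/cup ÷ 1000 g/kg ≈ 1.2 kg
applesauce: 3 fl oz × 16/3 ÷ 8 fl oz/cup × 246 g/cup = 492.0 g
plain yogurt: 0.5 pint × 16/3 × 2 cup/pint ≈ 5.3 cup
maple syrup: 3 tbsp × 16/3 ÷ 16 tbsp/cup × 322 g/cup = 322.0 g
chopped walnuts: 2.5 cup × 16/3 × 117 g/cup = 1560.0 g

cake flour: 1.2 kg; applesauce: 492.0 g; plain yogurt: 5.3 cup; maple syrup: 322.0 g; chopped walnuts: 1560.0 g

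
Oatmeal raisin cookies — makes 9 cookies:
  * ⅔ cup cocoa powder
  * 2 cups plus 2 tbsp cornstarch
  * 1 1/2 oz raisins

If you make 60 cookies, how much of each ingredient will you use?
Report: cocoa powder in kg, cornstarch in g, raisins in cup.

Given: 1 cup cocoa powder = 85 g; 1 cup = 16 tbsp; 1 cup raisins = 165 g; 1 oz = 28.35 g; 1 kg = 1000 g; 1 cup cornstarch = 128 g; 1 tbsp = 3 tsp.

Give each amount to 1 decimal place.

Scaling factor: 60/9 = 20/3.
cocoa powder: 2/3 cup × 20/3 × 85 g/cup ÷ 1000 g/kg ≈ 0.4 kg
cornstarch: (2 cup + 2 tbsp = 2.125 cup) × 20/3 × 128 g/cup ≈ 1813.3 g
raisins: 1.5 oz × 20/3 × 28.35 g/oz ÷ 165 g/cup ≈ 1.7 cup

cocoa powder: 0.4 kg; cornstarch: 1813.3 g; raisins: 1.7 cup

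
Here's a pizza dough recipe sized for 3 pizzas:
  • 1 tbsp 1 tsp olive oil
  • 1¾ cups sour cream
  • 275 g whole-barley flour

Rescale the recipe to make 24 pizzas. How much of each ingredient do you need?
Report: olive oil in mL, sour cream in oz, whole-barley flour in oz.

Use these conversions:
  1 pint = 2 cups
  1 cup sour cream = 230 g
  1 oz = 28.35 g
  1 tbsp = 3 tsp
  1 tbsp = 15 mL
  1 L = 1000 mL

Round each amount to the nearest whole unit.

olive oil: 160 mL; sour cream: 114 oz; whole-barley flour: 78 oz

Scaling factor: 24/3 = 8.
olive oil: (1 tbsp + 1 tsp = 4/3 tbsp) × 8 × 15 mL/tbsp = 160 mL
sour cream: 1.75 cup × 8 × 230 g/cup ÷ 28.35 g/oz ≈ 114 oz
whole-barley flour: 275 g × 8 ÷ 28.35 g/oz ≈ 78 oz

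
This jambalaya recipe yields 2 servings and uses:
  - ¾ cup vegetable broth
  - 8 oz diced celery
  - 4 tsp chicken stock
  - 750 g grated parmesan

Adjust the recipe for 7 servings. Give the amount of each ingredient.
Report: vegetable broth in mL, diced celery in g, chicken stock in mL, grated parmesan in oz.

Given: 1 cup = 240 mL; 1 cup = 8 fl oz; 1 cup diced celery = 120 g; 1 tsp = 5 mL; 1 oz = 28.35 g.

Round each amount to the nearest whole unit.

Scaling factor: 7/2 = 3.5.
vegetable broth: 0.75 cup × 7/2 × 240 mL/cup = 630 mL
diced celery: 8 oz × 7/2 × 28.35 g/oz ≈ 794 g
chicken stock: 4 tsp × 7/2 × 5 mL/tsp = 70 mL
grated parmesan: 750 g × 7/2 ÷ 28.35 g/oz ≈ 93 oz

vegetable broth: 630 mL; diced celery: 794 g; chicken stock: 70 mL; grated parmesan: 93 oz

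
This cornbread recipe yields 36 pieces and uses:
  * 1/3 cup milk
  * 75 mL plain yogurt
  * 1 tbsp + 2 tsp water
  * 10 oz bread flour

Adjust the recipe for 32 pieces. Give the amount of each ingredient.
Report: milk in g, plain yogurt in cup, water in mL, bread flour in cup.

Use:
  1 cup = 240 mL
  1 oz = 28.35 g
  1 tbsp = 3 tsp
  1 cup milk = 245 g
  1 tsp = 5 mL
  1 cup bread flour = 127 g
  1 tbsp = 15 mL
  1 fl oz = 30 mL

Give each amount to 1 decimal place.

Scaling factor: 32/36 = 8/9.
milk: 1/3 cup × 8/9 × 245 g/cup ≈ 72.6 g
plain yogurt: 75 mL × 8/9 ÷ 240 mL/cup ≈ 0.3 cup
water: (1 tbsp + 2 tsp = 5/3 tbsp) × 8/9 × 15 mL/tbsp ≈ 22.2 mL
bread flour: 10 oz × 8/9 × 28.35 g/oz ÷ 127 g/cup ≈ 2.0 cup

milk: 72.6 g; plain yogurt: 0.3 cup; water: 22.2 mL; bread flour: 2.0 cup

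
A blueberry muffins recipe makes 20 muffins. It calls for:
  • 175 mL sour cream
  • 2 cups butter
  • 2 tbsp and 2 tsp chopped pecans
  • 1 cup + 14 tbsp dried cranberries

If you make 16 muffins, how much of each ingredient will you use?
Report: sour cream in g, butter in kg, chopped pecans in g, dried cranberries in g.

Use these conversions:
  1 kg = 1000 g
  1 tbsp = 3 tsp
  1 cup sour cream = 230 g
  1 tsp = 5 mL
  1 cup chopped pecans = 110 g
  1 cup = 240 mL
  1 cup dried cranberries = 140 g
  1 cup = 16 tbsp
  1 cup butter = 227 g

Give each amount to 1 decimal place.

sour cream: 134.2 g; butter: 0.4 kg; chopped pecans: 14.7 g; dried cranberries: 210.0 g

Scaling factor: 16/20 = 4/5 = 0.8.
sour cream: 175 mL × 4/5 ÷ 240 mL/cup × 230 g/cup ≈ 134.2 g
butter: 2 cup × 4/5 × 227 g/cup ÷ 1000 g/kg ≈ 0.4 kg
chopped pecans: (2 tbsp + 2 tsp = 8/3 tbsp) × 4/5 ÷ 16 tbsp/cup × 110 g/cup ≈ 14.7 g
dried cranberries: (1 cup + 14 tbsp = 1.875 cup) × 4/5 × 140 g/cup = 210.0 g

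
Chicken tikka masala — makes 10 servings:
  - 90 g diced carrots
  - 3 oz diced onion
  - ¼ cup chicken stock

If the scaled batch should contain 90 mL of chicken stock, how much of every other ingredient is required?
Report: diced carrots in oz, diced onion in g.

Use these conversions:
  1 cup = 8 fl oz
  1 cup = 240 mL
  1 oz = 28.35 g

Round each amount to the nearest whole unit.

The original recipe has 60 mL of chicken stock, so the scaling factor is 90 ÷ 60 = 3/2 = 1.5.
diced carrots: 90 g × 3/2 ÷ 28.35 g/oz ≈ 5 oz
diced onion: 3 oz × 3/2 × 28.35 g/oz ≈ 128 g

diced carrots: 5 oz; diced onion: 128 g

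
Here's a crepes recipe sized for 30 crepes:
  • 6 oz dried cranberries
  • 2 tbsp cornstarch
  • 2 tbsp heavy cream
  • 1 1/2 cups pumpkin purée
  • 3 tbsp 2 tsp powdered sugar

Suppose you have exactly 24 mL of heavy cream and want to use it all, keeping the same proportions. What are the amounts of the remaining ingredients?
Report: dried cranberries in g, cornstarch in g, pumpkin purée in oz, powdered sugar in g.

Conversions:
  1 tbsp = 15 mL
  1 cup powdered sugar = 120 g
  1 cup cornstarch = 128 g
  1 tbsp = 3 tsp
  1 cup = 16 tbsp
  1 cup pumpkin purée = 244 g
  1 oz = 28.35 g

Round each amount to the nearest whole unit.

dried cranberries: 136 g; cornstarch: 13 g; pumpkin purée: 10 oz; powdered sugar: 22 g

The original recipe has 30 mL of heavy cream, so the scaling factor is 24 ÷ 30 = 4/5 = 0.8.
dried cranberries: 6 oz × 4/5 × 28.35 g/oz ≈ 136 g
cornstarch: 2 tbsp × 4/5 ÷ 16 tbsp/cup × 128 g/cup ≈ 13 g
pumpkin purée: 1.5 cup × 4/5 × 244 g/cup ÷ 28.35 g/oz ≈ 10 oz
powdered sugar: (3 tbsp + 2 tsp = 11/3 tbsp) × 4/5 ÷ 16 tbsp/cup × 120 g/cup = 22 g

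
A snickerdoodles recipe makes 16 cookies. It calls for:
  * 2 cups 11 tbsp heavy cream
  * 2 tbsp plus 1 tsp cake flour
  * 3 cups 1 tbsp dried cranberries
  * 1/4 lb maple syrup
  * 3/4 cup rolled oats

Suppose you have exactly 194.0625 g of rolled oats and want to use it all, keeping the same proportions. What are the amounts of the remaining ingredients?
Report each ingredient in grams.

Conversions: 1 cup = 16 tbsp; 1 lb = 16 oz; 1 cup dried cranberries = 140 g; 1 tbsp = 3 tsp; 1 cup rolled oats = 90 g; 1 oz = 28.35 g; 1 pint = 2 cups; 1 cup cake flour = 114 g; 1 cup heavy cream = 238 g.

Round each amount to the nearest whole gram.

The original recipe has 67.5 g of rolled oats, so the scaling factor is 194.0625 ÷ 67.5 = 23/8 = 2.875.
heavy cream: (2 cup + 11 tbsp = 2.6875 cup) × 23/8 × 238 g/cup ≈ 1839 g
cake flour: (2 tbsp + 1 tsp = 7/3 tbsp) × 23/8 ÷ 16 tbsp/cup × 114 g/cup ≈ 48 g
dried cranberries: (3 cup + 1 tbsp = 3.0625 cup) × 23/8 × 140 g/cup ≈ 1233 g
maple syrup: 0.25 lb × 23/8 × 16 oz/lb × 28.35 g/oz ≈ 326 g

heavy cream: 1839 g; cake flour: 48 g; dried cranberries: 1233 g; maple syrup: 326 g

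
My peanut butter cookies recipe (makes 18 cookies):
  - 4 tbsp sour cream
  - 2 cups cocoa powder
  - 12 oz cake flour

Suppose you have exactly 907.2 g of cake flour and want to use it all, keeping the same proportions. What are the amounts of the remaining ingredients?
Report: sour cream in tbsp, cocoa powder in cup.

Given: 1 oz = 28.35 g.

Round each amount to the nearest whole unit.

The original recipe has 340.2 g of cake flour, so the scaling factor is 907.2 ÷ 340.2 = 8/3.
sour cream: 4 tbsp × 8/3 ≈ 11 tbsp
cocoa powder: 2 cup × 8/3 ≈ 5 cup

sour cream: 11 tbsp; cocoa powder: 5 cup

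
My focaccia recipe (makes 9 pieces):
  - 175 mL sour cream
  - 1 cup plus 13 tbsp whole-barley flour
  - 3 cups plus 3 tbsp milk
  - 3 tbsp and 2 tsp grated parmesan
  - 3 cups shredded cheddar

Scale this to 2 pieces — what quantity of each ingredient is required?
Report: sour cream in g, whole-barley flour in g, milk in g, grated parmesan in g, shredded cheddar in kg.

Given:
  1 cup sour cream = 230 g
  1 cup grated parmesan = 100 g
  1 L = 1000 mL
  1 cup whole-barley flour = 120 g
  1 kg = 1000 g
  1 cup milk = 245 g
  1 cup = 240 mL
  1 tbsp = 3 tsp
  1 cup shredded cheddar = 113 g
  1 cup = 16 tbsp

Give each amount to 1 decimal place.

sour cream: 37.3 g; whole-barley flour: 48.3 g; milk: 173.5 g; grated parmesan: 5.1 g; shredded cheddar: 0.1 kg

Scaling factor: 2/9.
sour cream: 175 mL × 2/9 ÷ 240 mL/cup × 230 g/cup ≈ 37.3 g
whole-barley flour: (1 cup + 13 tbsp = 1.8125 cup) × 2/9 × 120 g/cup ≈ 48.3 g
milk: (3 cup + 3 tbsp = 3.1875 cup) × 2/9 × 245 g/cup ≈ 173.5 g
grated parmesan: (3 tbsp + 2 tsp = 11/3 tbsp) × 2/9 ÷ 16 tbsp/cup × 100 g/cup ≈ 5.1 g
shredded cheddar: 3 cup × 2/9 × 113 g/cup ÷ 1000 g/kg ≈ 0.1 kg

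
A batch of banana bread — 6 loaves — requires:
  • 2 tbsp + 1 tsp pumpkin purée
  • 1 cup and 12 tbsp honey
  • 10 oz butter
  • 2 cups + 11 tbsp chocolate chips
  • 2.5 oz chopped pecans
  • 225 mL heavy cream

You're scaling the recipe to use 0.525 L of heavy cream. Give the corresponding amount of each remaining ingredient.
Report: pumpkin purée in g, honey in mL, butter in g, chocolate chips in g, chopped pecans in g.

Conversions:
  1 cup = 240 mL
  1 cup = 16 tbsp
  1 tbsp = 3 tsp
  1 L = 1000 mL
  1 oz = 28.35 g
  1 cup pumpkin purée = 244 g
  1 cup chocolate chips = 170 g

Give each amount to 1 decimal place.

pumpkin purée: 83.0 g; honey: 980.0 mL; butter: 661.5 g; chocolate chips: 1066.0 g; chopped pecans: 165.4 g

The original recipe has 0.225 L of heavy cream, so the scaling factor is 0.525 ÷ 0.225 = 7/3.
pumpkin purée: (2 tbsp + 1 tsp = 7/3 tbsp) × 7/3 ÷ 16 tbsp/cup × 244 g/cup ≈ 83.0 g
honey: (1 cup + 12 tbsp = 1.75 cup) × 7/3 × 240 mL/cup = 980.0 mL
butter: 10 oz × 7/3 × 28.35 g/oz = 661.5 g
chocolate chips: (2 cup + 11 tbsp = 2.6875 cup) × 7/3 × 170 g/cup ≈ 1066.0 g
chopped pecans: 2.5 oz × 7/3 × 28.35 g/oz ≈ 165.4 g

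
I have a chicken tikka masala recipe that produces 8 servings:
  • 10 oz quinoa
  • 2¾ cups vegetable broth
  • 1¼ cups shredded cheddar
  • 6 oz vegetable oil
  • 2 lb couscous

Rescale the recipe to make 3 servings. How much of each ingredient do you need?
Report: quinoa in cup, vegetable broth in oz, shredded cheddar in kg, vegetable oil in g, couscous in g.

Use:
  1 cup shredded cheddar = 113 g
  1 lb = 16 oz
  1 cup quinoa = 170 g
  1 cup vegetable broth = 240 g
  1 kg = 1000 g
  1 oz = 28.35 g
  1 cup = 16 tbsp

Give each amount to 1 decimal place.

Scaling factor: 3/8 = 0.375.
quinoa: 10 oz × 3/8 × 28.35 g/oz ÷ 170 g/cup ≈ 0.6 cup
vegetable broth: 2.75 cup × 3/8 × 240 g/cup ÷ 28.35 g/oz ≈ 8.7 oz
shredded cheddar: 1.25 cup × 3/8 × 113 g/cup ÷ 1000 g/kg ≈ 0.1 kg
vegetable oil: 6 oz × 3/8 × 28.35 g/oz ≈ 63.8 g
couscous: 2 lb × 3/8 × 16 oz/lb × 28.35 g/oz = 340.2 g

quinoa: 0.6 cup; vegetable broth: 8.7 oz; shredded cheddar: 0.1 kg; vegetable oil: 63.8 g; couscous: 340.2 g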